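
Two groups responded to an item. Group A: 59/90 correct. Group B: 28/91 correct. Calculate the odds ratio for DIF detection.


Odds_A = 59/31 = 1.9032
Odds_B = 28/63 = 0.4444
OR = Odds_A / Odds_B = 1.9032 / 0.4444
Exactly, OR = (59 * 63) / (31 * 28) = 3717 / 868
OR = 4.2823

4.2823


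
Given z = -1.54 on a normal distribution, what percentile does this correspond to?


CDF(z) = 0.5 * (1 + erf(z/sqrt(2)))
erf(-1.0889) = -0.8764
CDF = 0.0618
Percentile rank = 0.0618 * 100 = 6.18

6.18


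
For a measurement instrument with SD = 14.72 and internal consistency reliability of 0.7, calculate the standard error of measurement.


SEM = SD * sqrt(1 - rxx)
SEM = 14.72 * sqrt(1 - 0.7)
SEM = 14.72 * sqrt(0.3) = 14.72 * 0.547723
SEM = 8.0625

8.0625


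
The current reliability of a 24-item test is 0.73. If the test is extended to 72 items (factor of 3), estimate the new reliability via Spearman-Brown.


r_new = (n * rxx) / (1 + (n-1) * rxx)
r_new = (3 * 0.73) / (1 + 2 * 0.73)
r_new = 2.19 / 2.46
r_new = 0.8902

0.8902


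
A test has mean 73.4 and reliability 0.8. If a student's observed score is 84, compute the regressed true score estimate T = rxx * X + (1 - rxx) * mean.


T_est = rxx * X + (1 - rxx) * mean
T_est = 0.8 * 84 + 0.2 * 73.4
T_est = 67.2 + 14.68
T_est = 81.88

81.88


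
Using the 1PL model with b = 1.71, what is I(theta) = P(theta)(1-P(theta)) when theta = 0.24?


P = 1/(1+exp(-(0.24-1.71))) = 0.1869
I = P*(1-P) = 0.1869 * 0.8131
I = 0.152

0.152


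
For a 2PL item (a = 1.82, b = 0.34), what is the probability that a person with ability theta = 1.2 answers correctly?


a*(theta - b) = 1.82 * (1.2 - 0.34) = 1.5652
exp(-1.5652) = 0.209
P = 1 / (1 + 0.209)
P = 0.8271

0.8271


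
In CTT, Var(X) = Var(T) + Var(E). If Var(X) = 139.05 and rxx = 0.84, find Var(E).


var_true = rxx * var_obs = 0.84 * 139.05 = 116.802
var_error = var_obs - var_true
var_error = 139.05 - 116.802
var_error = 22.248

22.248


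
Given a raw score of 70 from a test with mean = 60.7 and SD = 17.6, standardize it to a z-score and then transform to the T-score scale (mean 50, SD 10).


z = (X - mean) / SD = (70 - 60.7) / 17.6
z = 9.3 / 17.6
z = 0.5284
T-score = T = 50 + 10z
Carry z at full precision (z = 9.3 / 17.6) into the conversion:
T-score = 50 + 10 * (9.3 / 17.6) = 50 + 93 / 17.6
T-score = 50 + 5.2841
T-score = 55.2841

55.2841


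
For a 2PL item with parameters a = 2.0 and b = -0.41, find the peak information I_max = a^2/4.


For 2PL, max info at theta = b = -0.41
I_max = a^2 / 4 = 2.0^2 / 4
= 4.0 / 4
I_max = 1.0

1.0


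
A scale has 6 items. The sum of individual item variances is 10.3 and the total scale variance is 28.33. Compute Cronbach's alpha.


alpha = (k/(k-1)) * (1 - sum(si^2)/s_total^2)
= (6/5) * (1 - 10.3/28.33)
alpha = 0.7637

0.7637


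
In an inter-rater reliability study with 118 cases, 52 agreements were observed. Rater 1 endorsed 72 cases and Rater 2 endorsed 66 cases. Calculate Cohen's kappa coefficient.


P_o = 52/118 = 0.440678
P_e = (72*66 + 46*52) / 13924 = 0.513071
kappa = (P_o - P_e) / (1 - P_e)
kappa = (0.440678 - 0.513071) / (1 - 0.513071)
kappa = -0.1487

-0.1487


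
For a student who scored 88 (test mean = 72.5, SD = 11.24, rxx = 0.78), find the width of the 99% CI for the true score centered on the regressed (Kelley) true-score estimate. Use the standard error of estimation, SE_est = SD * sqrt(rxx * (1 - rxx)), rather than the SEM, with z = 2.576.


True score estimate = 0.78*88 + 0.22*72.5 = 84.59
SE_est = SD * sqrt(rxx * (1 - rxx)) = 11.24 * sqrt(0.78 * 0.22) = 11.24 * sqrt(0.1716) = 4.656128
CI = T_est +/- z * SE_est, so width = 2 * z * SE_est = 2 * 2.576 * 4.656128
Width = 23.9884

23.9884


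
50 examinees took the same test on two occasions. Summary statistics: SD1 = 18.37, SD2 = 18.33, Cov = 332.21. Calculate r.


r = cov(X,Y) / (SD_X * SD_Y)
r = 332.21 / (18.37 * 18.33)
r = 332.21 / 336.7221
r = 0.9866

0.9866


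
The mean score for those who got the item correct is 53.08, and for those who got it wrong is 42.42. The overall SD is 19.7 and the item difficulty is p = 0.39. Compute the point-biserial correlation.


q = 1 - p = 0.61
rpb = ((M1 - M0) / SD) * sqrt(p * q)
rpb = ((53.08 - 42.42) / 19.7) * sqrt(0.39 * 0.61)
rpb = 0.2639

0.2639


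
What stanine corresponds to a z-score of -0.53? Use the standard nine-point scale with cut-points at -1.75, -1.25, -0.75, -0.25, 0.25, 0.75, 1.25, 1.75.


Stanine boundaries: [-1.75, -1.25, -0.75, -0.25, 0.25, 0.75, 1.25, 1.75]
z = -0.53
Check each boundary:
  z >= -1.75 -> could be stanine 2
  z >= -1.25 -> could be stanine 3
  z >= -0.75 -> could be stanine 4
  z < -0.25
  z < 0.25
  z < 0.75
  z < 1.25
  z < 1.75
Highest qualifying boundary gives stanine = 4

4


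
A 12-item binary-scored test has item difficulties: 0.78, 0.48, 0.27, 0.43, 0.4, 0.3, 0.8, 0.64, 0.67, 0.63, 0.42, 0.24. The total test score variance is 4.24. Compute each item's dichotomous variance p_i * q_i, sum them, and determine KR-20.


For each item, compute p_i * q_i:
  Item 1: 0.78 * 0.22 = 0.1716
  Item 2: 0.48 * 0.52 = 0.2496
  Item 3: 0.27 * 0.73 = 0.1971
  Item 4: 0.43 * 0.57 = 0.2451
  Item 5: 0.4 * 0.6 = 0.24
  Item 6: 0.3 * 0.7 = 0.21
  Item 7: 0.8 * 0.2 = 0.16
  Item 8: 0.64 * 0.36 = 0.2304
  Item 9: 0.67 * 0.33 = 0.2211
  Item 10: 0.63 * 0.37 = 0.2331
  Item 11: 0.42 * 0.58 = 0.2436
  Item 12: 0.24 * 0.76 = 0.1824
Sum(p_i * q_i) = 0.1716 + 0.2496 + 0.1971 + 0.2451 + 0.24 + 0.21 + 0.16 + 0.2304 + 0.2211 + 0.2331 + 0.2436 + 0.1824 = 2.584
KR-20 = (k/(k-1)) * (1 - Sum(p_i*q_i) / Var_total)
= (12/11) * (1 - 2.584/4.24)
= 1.0909 * 0.3906
KR-20 = 0.4261

0.4261


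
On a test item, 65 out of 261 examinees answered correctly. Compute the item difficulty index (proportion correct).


Item difficulty p = number correct / total examinees
p = 65 / 261
p = 0.249

0.249


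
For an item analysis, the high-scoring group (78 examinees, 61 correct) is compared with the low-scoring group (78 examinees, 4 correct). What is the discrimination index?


p_upper = 61/78 = 0.7821
p_lower = 4/78 = 0.0513
D = 0.7821 - 0.0513 = 0.7308

0.7308


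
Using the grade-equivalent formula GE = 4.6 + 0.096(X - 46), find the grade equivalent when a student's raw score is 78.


raw - median = 78 - 46 = 32
slope * diff = 0.096 * 32 = 3.072
GE = 4.6 + 3.072
GE = 7.672

7.672


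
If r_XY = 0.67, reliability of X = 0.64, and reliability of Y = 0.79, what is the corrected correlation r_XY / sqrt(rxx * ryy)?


r_corrected = rxy / sqrt(rxx * ryy)
= 0.67 / sqrt(0.64 * 0.79)
= 0.67 / sqrt(0.5056)
= 0.67 / 0.711056
r_corrected = 0.9423

0.9423


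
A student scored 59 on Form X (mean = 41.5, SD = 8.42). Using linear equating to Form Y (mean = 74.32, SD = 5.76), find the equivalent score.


slope = SD_Y / SD_X = 5.76 / 8.42 ~ 0.6841
intercept = mean_Y - slope * mean_X = 74.32 - (5.76 / 8.42) * 41.5 ~ 45.9305
Y = slope * X + intercept. To avoid rounding drift from the rounded slope/intercept, evaluate the equivalent form Y = mean_Y + SD_Y * (X - mean_X) / SD_X at full precision:
Y = 74.32 + 5.76 * (59 - 41.5) / 8.42
Y = 74.32 + 5.76 * 17.5 / 8.42
Y = 74.32 + 100.8 / 8.42
Y = 74.32 + 11.9715
Y = 86.2915

86.2915


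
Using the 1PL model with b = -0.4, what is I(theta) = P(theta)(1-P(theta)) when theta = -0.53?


P = 1/(1+exp(-(-0.53--0.4))) = 0.4675
I = P*(1-P) = 0.4675 * 0.5325
I = 0.2489

0.2489


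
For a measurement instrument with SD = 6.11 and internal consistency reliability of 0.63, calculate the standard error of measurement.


SEM = SD * sqrt(1 - rxx)
SEM = 6.11 * sqrt(1 - 0.63)
SEM = 6.11 * sqrt(0.37) = 6.11 * 0.608276
SEM = 3.7166

3.7166


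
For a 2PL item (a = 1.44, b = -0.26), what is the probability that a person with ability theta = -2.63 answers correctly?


a*(theta - b) = 1.44 * (-2.63 - -0.26) = -3.4128
exp(--3.4128) = 30.3501
P = 1 / (1 + 30.3501)
P = 0.0319

0.0319


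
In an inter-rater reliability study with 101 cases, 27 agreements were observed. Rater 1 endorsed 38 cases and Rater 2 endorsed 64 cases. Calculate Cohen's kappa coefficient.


P_o = 27/101 = 0.267327
P_e = (38*64 + 63*37) / 10201 = 0.466915
kappa = (P_o - P_e) / (1 - P_e)
kappa = (0.267327 - 0.466915) / (1 - 0.466915)
kappa = -0.3744

-0.3744


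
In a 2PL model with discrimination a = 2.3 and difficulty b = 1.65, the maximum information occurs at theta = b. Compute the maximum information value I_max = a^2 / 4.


For 2PL, max info at theta = b = 1.65
I_max = a^2 / 4 = 2.3^2 / 4
= 5.29 / 4
I_max = 1.3225

1.3225


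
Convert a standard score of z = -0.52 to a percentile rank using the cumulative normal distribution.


CDF(z) = 0.5 * (1 + erf(z/sqrt(2)))
erf(-0.3677) = -0.3969
CDF = 0.3015
Percentile rank = 0.3015 * 100 = 30.15

30.15


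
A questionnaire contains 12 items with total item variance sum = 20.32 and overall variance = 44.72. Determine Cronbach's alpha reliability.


alpha = (k/(k-1)) * (1 - sum(si^2)/s_total^2)
= (12/11) * (1 - 20.32/44.72)
alpha = 0.5952

0.5952


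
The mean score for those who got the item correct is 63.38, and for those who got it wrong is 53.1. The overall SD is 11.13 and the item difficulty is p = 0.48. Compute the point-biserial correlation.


q = 1 - p = 0.52
rpb = ((M1 - M0) / SD) * sqrt(p * q)
rpb = ((63.38 - 53.1) / 11.13) * sqrt(0.48 * 0.52)
rpb = 0.4614

0.4614


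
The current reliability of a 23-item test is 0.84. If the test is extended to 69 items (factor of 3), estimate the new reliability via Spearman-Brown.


r_new = (n * rxx) / (1 + (n-1) * rxx)
r_new = (3 * 0.84) / (1 + 2 * 0.84)
r_new = 2.52 / 2.68
r_new = 0.9403

0.9403


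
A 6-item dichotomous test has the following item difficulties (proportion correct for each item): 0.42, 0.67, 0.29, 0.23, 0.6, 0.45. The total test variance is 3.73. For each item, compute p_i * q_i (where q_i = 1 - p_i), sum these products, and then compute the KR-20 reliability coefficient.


For each item, compute p_i * q_i:
  Item 1: 0.42 * 0.58 = 0.2436
  Item 2: 0.67 * 0.33 = 0.2211
  Item 3: 0.29 * 0.71 = 0.2059
  Item 4: 0.23 * 0.77 = 0.1771
  Item 5: 0.6 * 0.4 = 0.24
  Item 6: 0.45 * 0.55 = 0.2475
Sum(p_i * q_i) = 0.2436 + 0.2211 + 0.2059 + 0.1771 + 0.24 + 0.2475 = 1.3352
KR-20 = (k/(k-1)) * (1 - Sum(p_i*q_i) / Var_total)
= (6/5) * (1 - 1.3352/3.73)
= 1.2 * 0.642
KR-20 = 0.7704

0.7704


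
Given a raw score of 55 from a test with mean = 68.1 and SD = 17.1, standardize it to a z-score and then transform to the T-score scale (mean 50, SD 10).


z = (X - mean) / SD = (55 - 68.1) / 17.1
z = -13.1 / 17.1
z = -0.7661
T-score = T = 50 + 10z
Carry z at full precision (z = -13.1 / 17.1) into the conversion:
T-score = 50 + 10 * (-13.1 / 17.1) = 50 + -131 / 17.1
T-score = 50 + -7.6608
T-score = 42.3392

42.3392


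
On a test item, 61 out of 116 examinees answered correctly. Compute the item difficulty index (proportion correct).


Item difficulty p = number correct / total examinees
p = 61 / 116
p = 0.5259

0.5259


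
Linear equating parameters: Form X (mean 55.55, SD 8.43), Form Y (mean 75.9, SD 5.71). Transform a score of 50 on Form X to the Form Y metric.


slope = SD_Y / SD_X = 5.71 / 8.43 ~ 0.6773
intercept = mean_Y - slope * mean_X = 75.9 - (5.71 / 8.43) * 55.55 ~ 38.2736
Y = slope * X + intercept. To avoid rounding drift from the rounded slope/intercept, evaluate the equivalent form Y = mean_Y + SD_Y * (X - mean_X) / SD_X at full precision:
Y = 75.9 + 5.71 * (50 - 55.55) / 8.43
Y = 75.9 - 5.71 * 5.55 / 8.43
Y = 75.9 - 31.6905 / 8.43
Y = 75.9 - 3.7593
Y = 72.1407

72.1407


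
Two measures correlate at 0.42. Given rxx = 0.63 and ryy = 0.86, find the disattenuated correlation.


r_corrected = rxy / sqrt(rxx * ryy)
= 0.42 / sqrt(0.63 * 0.86)
= 0.42 / sqrt(0.5418)
= 0.42 / 0.736071
r_corrected = 0.5706

0.5706


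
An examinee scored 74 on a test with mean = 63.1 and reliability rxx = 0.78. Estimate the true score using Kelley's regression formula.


T_est = rxx * X + (1 - rxx) * mean
T_est = 0.78 * 74 + 0.22 * 63.1
T_est = 57.72 + 13.882
T_est = 71.602

71.602


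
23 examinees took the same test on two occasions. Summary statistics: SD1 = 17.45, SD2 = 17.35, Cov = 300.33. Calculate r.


r = cov(X,Y) / (SD_X * SD_Y)
r = 300.33 / (17.45 * 17.35)
r = 300.33 / 302.7575
r = 0.992

0.992


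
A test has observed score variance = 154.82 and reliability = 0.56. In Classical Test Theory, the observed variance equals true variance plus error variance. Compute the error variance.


var_true = rxx * var_obs = 0.56 * 154.82 = 86.6992
var_error = var_obs - var_true
var_error = 154.82 - 86.6992
var_error = 68.1208

68.1208


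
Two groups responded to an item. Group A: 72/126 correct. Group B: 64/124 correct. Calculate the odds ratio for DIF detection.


Odds_A = 72/54 = 1.3333
Odds_B = 64/60 = 1.0667
OR = Odds_A / Odds_B = 1.3333 / 1.0667
Exactly, OR = (72 * 60) / (54 * 64) = 4320 / 3456
OR = 1.25

1.25


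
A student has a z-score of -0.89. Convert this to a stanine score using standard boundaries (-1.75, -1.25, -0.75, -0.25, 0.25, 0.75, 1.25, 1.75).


Stanine boundaries: [-1.75, -1.25, -0.75, -0.25, 0.25, 0.75, 1.25, 1.75]
z = -0.89
Check each boundary:
  z >= -1.75 -> could be stanine 2
  z >= -1.25 -> could be stanine 3
  z < -0.75
  z < -0.25
  z < 0.25
  z < 0.75
  z < 1.25
  z < 1.75
Highest qualifying boundary gives stanine = 3

3


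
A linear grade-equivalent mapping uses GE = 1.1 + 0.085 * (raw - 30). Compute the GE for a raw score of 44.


raw - median = 44 - 30 = 14
slope * diff = 0.085 * 14 = 1.19
GE = 1.1 + 1.19
GE = 2.29

2.29


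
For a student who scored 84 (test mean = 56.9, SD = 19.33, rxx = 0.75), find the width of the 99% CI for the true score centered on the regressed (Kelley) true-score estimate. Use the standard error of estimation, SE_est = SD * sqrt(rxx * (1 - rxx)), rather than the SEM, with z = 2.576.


True score estimate = 0.75*84 + 0.25*56.9 = 77.225
SE_est = SD * sqrt(rxx * (1 - rxx)) = 19.33 * sqrt(0.75 * 0.25) = 19.33 * sqrt(0.1875) = 8.370136
CI = T_est +/- z * SE_est, so width = 2 * z * SE_est = 2 * 2.576 * 8.370136
Width = 43.1229

43.1229


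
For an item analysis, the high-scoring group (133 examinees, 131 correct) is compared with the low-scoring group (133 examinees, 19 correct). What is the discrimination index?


p_upper = 131/133 = 0.985
p_lower = 19/133 = 0.1429
D = 0.985 - 0.1429 = 0.8421

0.8421


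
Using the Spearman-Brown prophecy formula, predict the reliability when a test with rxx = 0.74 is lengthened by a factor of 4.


r_new = (n * rxx) / (1 + (n-1) * rxx)
r_new = (4 * 0.74) / (1 + 3 * 0.74)
r_new = 2.96 / 3.22
r_new = 0.9193

0.9193


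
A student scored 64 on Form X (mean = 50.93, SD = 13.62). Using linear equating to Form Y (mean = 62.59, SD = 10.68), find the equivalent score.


slope = SD_Y / SD_X = 10.68 / 13.62 ~ 0.7841
intercept = mean_Y - slope * mean_X = 62.59 - (10.68 / 13.62) * 50.93 ~ 22.6537
Y = slope * X + intercept. To avoid rounding drift from the rounded slope/intercept, evaluate the equivalent form Y = mean_Y + SD_Y * (X - mean_X) / SD_X at full precision:
Y = 62.59 + 10.68 * (64 - 50.93) / 13.62
Y = 62.59 + 10.68 * 13.07 / 13.62
Y = 62.59 + 139.5876 / 13.62
Y = 62.59 + 10.2487
Y = 72.8387

72.8387


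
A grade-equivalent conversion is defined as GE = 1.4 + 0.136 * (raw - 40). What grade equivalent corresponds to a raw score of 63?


raw - median = 63 - 40 = 23
slope * diff = 0.136 * 23 = 3.128
GE = 1.4 + 3.128
GE = 4.528

4.528


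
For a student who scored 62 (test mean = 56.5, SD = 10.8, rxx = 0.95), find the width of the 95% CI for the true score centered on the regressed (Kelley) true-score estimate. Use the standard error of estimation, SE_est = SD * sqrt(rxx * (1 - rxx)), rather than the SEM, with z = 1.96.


True score estimate = 0.95*62 + 0.05*56.5 = 61.725
SE_est = SD * sqrt(rxx * (1 - rxx)) = 10.8 * sqrt(0.95 * 0.05) = 10.8 * sqrt(0.0475) = 2.353805
CI = T_est +/- z * SE_est, so width = 2 * z * SE_est = 2 * 1.96 * 2.353805
Width = 9.2269

9.2269


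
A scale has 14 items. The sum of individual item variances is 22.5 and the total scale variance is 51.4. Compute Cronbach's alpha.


alpha = (k/(k-1)) * (1 - sum(si^2)/s_total^2)
= (14/13) * (1 - 22.5/51.4)
alpha = 0.6055

0.6055


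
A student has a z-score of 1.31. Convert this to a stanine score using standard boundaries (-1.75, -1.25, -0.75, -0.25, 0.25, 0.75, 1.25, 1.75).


Stanine boundaries: [-1.75, -1.25, -0.75, -0.25, 0.25, 0.75, 1.25, 1.75]
z = 1.31
Check each boundary:
  z >= -1.75 -> could be stanine 2
  z >= -1.25 -> could be stanine 3
  z >= -0.75 -> could be stanine 4
  z >= -0.25 -> could be stanine 5
  z >= 0.25 -> could be stanine 6
  z >= 0.75 -> could be stanine 7
  z >= 1.25 -> could be stanine 8
  z < 1.75
Highest qualifying boundary gives stanine = 8

8


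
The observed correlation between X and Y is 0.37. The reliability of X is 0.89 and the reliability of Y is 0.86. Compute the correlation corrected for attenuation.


r_corrected = rxy / sqrt(rxx * ryy)
= 0.37 / sqrt(0.89 * 0.86)
= 0.37 / sqrt(0.7654)
= 0.37 / 0.874871
r_corrected = 0.4229

0.4229


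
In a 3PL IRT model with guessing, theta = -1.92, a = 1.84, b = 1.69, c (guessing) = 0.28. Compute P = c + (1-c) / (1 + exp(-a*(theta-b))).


logit = 1.84*(-1.92 - 1.69) = -6.6424
P* = 1/(1 + exp(--6.6424)) = 0.0013
P = 0.28 + (1 - 0.28) * 0.0013
P = 0.2809

0.2809


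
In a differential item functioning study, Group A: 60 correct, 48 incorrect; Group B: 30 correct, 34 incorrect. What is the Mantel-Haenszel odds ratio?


Odds_A = 60/48 = 1.25
Odds_B = 30/34 = 0.8824
OR = Odds_A / Odds_B = 1.25 / 0.8824
Exactly, OR = (60 * 34) / (48 * 30) = 2040 / 1440
OR = 1.4167

1.4167


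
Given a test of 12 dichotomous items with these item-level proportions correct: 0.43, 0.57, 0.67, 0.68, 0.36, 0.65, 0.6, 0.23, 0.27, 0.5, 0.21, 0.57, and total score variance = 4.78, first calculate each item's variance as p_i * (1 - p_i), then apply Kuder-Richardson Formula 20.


For each item, compute p_i * q_i:
  Item 1: 0.43 * 0.57 = 0.2451
  Item 2: 0.57 * 0.43 = 0.2451
  Item 3: 0.67 * 0.33 = 0.2211
  Item 4: 0.68 * 0.32 = 0.2176
  Item 5: 0.36 * 0.64 = 0.2304
  Item 6: 0.65 * 0.35 = 0.2275
  Item 7: 0.6 * 0.4 = 0.24
  Item 8: 0.23 * 0.77 = 0.1771
  Item 9: 0.27 * 0.73 = 0.1971
  Item 10: 0.5 * 0.5 = 0.25
  Item 11: 0.21 * 0.79 = 0.1659
  Item 12: 0.57 * 0.43 = 0.2451
Sum(p_i * q_i) = 0.2451 + 0.2451 + 0.2211 + 0.2176 + 0.2304 + 0.2275 + 0.24 + 0.1771 + 0.1971 + 0.25 + 0.1659 + 0.2451 = 2.662
KR-20 = (k/(k-1)) * (1 - Sum(p_i*q_i) / Var_total)
= (12/11) * (1 - 2.662/4.78)
= 1.0909 * 0.4431
KR-20 = 0.4834

0.4834


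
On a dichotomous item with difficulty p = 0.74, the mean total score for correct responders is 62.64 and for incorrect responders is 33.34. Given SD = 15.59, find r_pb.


q = 1 - p = 0.26
rpb = ((M1 - M0) / SD) * sqrt(p * q)
rpb = ((62.64 - 33.34) / 15.59) * sqrt(0.74 * 0.26)
rpb = 0.8244

0.8244


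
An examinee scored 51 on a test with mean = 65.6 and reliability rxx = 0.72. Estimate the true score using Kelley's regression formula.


T_est = rxx * X + (1 - rxx) * mean
T_est = 0.72 * 51 + 0.28 * 65.6
T_est = 36.72 + 18.368
T_est = 55.088

55.088


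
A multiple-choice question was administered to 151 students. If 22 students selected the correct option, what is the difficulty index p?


Item difficulty p = number correct / total examinees
p = 22 / 151
p = 0.1457

0.1457


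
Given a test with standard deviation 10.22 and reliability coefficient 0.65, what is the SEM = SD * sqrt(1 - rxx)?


SEM = SD * sqrt(1 - rxx)
SEM = 10.22 * sqrt(1 - 0.65)
SEM = 10.22 * sqrt(0.35) = 10.22 * 0.591608
SEM = 6.0462

6.0462


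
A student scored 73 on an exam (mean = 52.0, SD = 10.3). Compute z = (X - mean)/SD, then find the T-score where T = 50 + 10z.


z = (X - mean) / SD = (73 - 52.0) / 10.3
z = 21.0 / 10.3
z = 2.0388
T-score = T = 50 + 10z
Carry z at full precision (z = 21.0 / 10.3) into the conversion:
T-score = 50 + 10 * (21.0 / 10.3) = 50 + 210 / 10.3
T-score = 50 + 20.3883
T-score = 70.3883

70.3883


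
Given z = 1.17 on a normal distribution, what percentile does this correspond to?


CDF(z) = 0.5 * (1 + erf(z/sqrt(2)))
erf(0.8273) = 0.758
CDF = 0.879
Percentile rank = 0.879 * 100 = 87.9

87.9


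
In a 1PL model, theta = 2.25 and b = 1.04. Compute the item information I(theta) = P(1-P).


P = 1/(1+exp(-(2.25-1.04))) = 0.7703
I = P*(1-P) = 0.7703 * 0.2297
I = 0.1769

0.1769


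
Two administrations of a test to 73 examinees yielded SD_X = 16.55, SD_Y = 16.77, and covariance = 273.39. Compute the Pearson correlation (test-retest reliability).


r = cov(X,Y) / (SD_X * SD_Y)
r = 273.39 / (16.55 * 16.77)
r = 273.39 / 277.5435
r = 0.985

0.985


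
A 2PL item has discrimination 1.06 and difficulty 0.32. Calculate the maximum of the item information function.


For 2PL, max info at theta = b = 0.32
I_max = a^2 / 4 = 1.06^2 / 4
= 1.1236 / 4
I_max = 0.2809

0.2809


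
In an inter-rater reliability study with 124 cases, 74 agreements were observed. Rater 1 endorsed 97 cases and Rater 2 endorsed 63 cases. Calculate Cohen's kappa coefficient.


P_o = 74/124 = 0.596774
P_e = (97*63 + 27*61) / 15376 = 0.504553
kappa = (P_o - P_e) / (1 - P_e)
kappa = (0.596774 - 0.504553) / (1 - 0.504553)
kappa = 0.1861

0.1861


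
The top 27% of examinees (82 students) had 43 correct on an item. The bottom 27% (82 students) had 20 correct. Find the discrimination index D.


p_upper = 43/82 = 0.5244
p_lower = 20/82 = 0.2439
D = 0.5244 - 0.2439 = 0.2805

0.2805


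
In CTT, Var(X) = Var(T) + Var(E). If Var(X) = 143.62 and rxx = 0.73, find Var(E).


var_true = rxx * var_obs = 0.73 * 143.62 = 104.8426
var_error = var_obs - var_true
var_error = 143.62 - 104.8426
var_error = 38.7774

38.7774


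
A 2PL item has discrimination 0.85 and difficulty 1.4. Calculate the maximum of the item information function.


For 2PL, max info at theta = b = 1.4
I_max = a^2 / 4 = 0.85^2 / 4
= 0.7225 / 4
I_max = 0.1806

0.1806


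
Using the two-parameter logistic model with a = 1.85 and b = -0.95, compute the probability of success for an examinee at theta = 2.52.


a*(theta - b) = 1.85 * (2.52 - -0.95) = 6.4195
exp(-6.4195) = 0.0016
P = 1 / (1 + 0.0016)
P = 0.9984

0.9984


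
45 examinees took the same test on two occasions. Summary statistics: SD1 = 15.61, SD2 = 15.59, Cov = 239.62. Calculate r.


r = cov(X,Y) / (SD_X * SD_Y)
r = 239.62 / (15.61 * 15.59)
r = 239.62 / 243.3599
r = 0.9846

0.9846


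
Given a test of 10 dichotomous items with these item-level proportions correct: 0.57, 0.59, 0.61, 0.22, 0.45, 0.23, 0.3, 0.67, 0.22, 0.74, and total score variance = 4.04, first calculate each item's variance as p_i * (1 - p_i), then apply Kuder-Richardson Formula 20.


For each item, compute p_i * q_i:
  Item 1: 0.57 * 0.43 = 0.2451
  Item 2: 0.59 * 0.41 = 0.2419
  Item 3: 0.61 * 0.39 = 0.2379
  Item 4: 0.22 * 0.78 = 0.1716
  Item 5: 0.45 * 0.55 = 0.2475
  Item 6: 0.23 * 0.77 = 0.1771
  Item 7: 0.3 * 0.7 = 0.21
  Item 8: 0.67 * 0.33 = 0.2211
  Item 9: 0.22 * 0.78 = 0.1716
  Item 10: 0.74 * 0.26 = 0.1924
Sum(p_i * q_i) = 0.2451 + 0.2419 + 0.2379 + 0.1716 + 0.2475 + 0.1771 + 0.21 + 0.2211 + 0.1716 + 0.1924 = 2.1162
KR-20 = (k/(k-1)) * (1 - Sum(p_i*q_i) / Var_total)
= (10/9) * (1 - 2.1162/4.04)
= 1.1111 * 0.4762
KR-20 = 0.5291

0.5291


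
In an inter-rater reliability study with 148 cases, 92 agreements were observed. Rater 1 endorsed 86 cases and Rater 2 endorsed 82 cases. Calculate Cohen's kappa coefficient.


P_o = 92/148 = 0.621622
P_e = (86*82 + 62*66) / 21904 = 0.508766
kappa = (P_o - P_e) / (1 - P_e)
kappa = (0.621622 - 0.508766) / (1 - 0.508766)
kappa = 0.2297

0.2297


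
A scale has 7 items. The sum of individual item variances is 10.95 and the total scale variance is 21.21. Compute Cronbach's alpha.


alpha = (k/(k-1)) * (1 - sum(si^2)/s_total^2)
= (7/6) * (1 - 10.95/21.21)
alpha = 0.5644

0.5644


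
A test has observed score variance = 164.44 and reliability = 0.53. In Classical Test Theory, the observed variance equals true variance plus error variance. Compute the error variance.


var_true = rxx * var_obs = 0.53 * 164.44 = 87.1532
var_error = var_obs - var_true
var_error = 164.44 - 87.1532
var_error = 77.2868

77.2868


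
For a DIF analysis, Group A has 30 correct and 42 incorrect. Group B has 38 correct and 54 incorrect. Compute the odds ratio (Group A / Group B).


Odds_A = 30/42 = 0.7143
Odds_B = 38/54 = 0.7037
OR = Odds_A / Odds_B = 0.7143 / 0.7037
Exactly, OR = (30 * 54) / (42 * 38) = 1620 / 1596
OR = 1.015

1.015


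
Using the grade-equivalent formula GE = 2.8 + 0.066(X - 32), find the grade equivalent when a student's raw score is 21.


raw - median = 21 - 32 = -11
slope * diff = 0.066 * -11 = -0.726
GE = 2.8 + -0.726
GE = 2.074

2.074


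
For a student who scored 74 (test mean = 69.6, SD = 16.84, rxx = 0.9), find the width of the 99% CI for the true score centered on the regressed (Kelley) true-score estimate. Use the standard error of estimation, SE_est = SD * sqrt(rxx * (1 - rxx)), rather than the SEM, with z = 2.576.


True score estimate = 0.9*74 + 0.1*69.6 = 73.56
SE_est = SD * sqrt(rxx * (1 - rxx)) = 16.84 * sqrt(0.9 * 0.1) = 16.84 * sqrt(0.09) = 5.052
CI = T_est +/- z * SE_est, so width = 2 * z * SE_est = 2 * 2.576 * 5.052
Width = 26.0279

26.0279


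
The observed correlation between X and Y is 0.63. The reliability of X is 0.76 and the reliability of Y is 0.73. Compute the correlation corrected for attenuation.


r_corrected = rxy / sqrt(rxx * ryy)
= 0.63 / sqrt(0.76 * 0.73)
= 0.63 / sqrt(0.5548)
= 0.63 / 0.744849
r_corrected = 0.8458

0.8458


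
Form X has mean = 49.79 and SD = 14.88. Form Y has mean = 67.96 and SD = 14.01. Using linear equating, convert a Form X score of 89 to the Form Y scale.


slope = SD_Y / SD_X = 14.01 / 14.88 ~ 0.9415
intercept = mean_Y - slope * mean_X = 67.96 - (14.01 / 14.88) * 49.79 ~ 21.0811
Y = slope * X + intercept. To avoid rounding drift from the rounded slope/intercept, evaluate the equivalent form Y = mean_Y + SD_Y * (X - mean_X) / SD_X at full precision:
Y = 67.96 + 14.01 * (89 - 49.79) / 14.88
Y = 67.96 + 14.01 * 39.21 / 14.88
Y = 67.96 + 549.3321 / 14.88
Y = 67.96 + 36.9175
Y = 104.8775

104.8775


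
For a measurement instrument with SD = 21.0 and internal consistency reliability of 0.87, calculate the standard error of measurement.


SEM = SD * sqrt(1 - rxx)
SEM = 21.0 * sqrt(1 - 0.87)
SEM = 21.0 * sqrt(0.13) = 21.0 * 0.360555
SEM = 7.5717

7.5717


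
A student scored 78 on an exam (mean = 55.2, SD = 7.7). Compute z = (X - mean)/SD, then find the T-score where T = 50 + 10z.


z = (X - mean) / SD = (78 - 55.2) / 7.7
z = 22.8 / 7.7
z = 2.961
T-score = T = 50 + 10z
Carry z at full precision (z = 22.8 / 7.7) into the conversion:
T-score = 50 + 10 * (22.8 / 7.7) = 50 + 228 / 7.7
T-score = 50 + 29.6104
T-score = 79.6104

79.6104


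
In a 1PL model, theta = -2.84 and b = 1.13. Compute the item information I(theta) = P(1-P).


P = 1/(1+exp(-(-2.84-1.13))) = 0.0185
I = P*(1-P) = 0.0185 * 0.9815
I = 0.0182

0.0182


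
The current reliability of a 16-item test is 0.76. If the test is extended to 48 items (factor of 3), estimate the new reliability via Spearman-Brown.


r_new = (n * rxx) / (1 + (n-1) * rxx)
r_new = (3 * 0.76) / (1 + 2 * 0.76)
r_new = 2.28 / 2.52
r_new = 0.9048

0.9048


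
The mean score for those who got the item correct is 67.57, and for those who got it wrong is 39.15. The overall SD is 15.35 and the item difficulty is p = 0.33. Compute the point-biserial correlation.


q = 1 - p = 0.67
rpb = ((M1 - M0) / SD) * sqrt(p * q)
rpb = ((67.57 - 39.15) / 15.35) * sqrt(0.33 * 0.67)
rpb = 0.8706

0.8706


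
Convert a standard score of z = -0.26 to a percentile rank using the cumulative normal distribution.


CDF(z) = 0.5 * (1 + erf(z/sqrt(2)))
erf(-0.1838) = -0.2051
CDF = 0.3974
Percentile rank = 0.3974 * 100 = 39.74

39.74


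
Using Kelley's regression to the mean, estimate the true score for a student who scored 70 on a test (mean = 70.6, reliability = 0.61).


T_est = rxx * X + (1 - rxx) * mean
T_est = 0.61 * 70 + 0.39 * 70.6
T_est = 42.7 + 27.534
T_est = 70.234

70.234


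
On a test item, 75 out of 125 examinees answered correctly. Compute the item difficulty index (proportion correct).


Item difficulty p = number correct / total examinees
p = 75 / 125
p = 0.6

0.6


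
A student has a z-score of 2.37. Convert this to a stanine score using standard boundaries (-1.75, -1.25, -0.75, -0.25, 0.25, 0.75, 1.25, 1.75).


Stanine boundaries: [-1.75, -1.25, -0.75, -0.25, 0.25, 0.75, 1.25, 1.75]
z = 2.37
Check each boundary:
  z >= -1.75 -> could be stanine 2
  z >= -1.25 -> could be stanine 3
  z >= -0.75 -> could be stanine 4
  z >= -0.25 -> could be stanine 5
  z >= 0.25 -> could be stanine 6
  z >= 0.75 -> could be stanine 7
  z >= 1.25 -> could be stanine 8
  z >= 1.75 -> could be stanine 9
Highest qualifying boundary gives stanine = 9

9


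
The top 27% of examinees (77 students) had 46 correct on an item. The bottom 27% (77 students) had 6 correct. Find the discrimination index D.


p_upper = 46/77 = 0.5974
p_lower = 6/77 = 0.0779
D = 0.5974 - 0.0779 = 0.5195

0.5195


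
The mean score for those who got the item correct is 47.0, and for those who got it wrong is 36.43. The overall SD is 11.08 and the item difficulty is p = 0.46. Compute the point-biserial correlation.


q = 1 - p = 0.54
rpb = ((M1 - M0) / SD) * sqrt(p * q)
rpb = ((47.0 - 36.43) / 11.08) * sqrt(0.46 * 0.54)
rpb = 0.4755

0.4755


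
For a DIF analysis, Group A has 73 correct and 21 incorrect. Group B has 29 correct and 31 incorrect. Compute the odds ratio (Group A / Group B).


Odds_A = 73/21 = 3.4762
Odds_B = 29/31 = 0.9355
OR = Odds_A / Odds_B = 3.4762 / 0.9355
Exactly, OR = (73 * 31) / (21 * 29) = 2263 / 609
OR = 3.7159

3.7159


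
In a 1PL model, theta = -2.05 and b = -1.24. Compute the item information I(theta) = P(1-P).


P = 1/(1+exp(-(-2.05--1.24))) = 0.3079
I = P*(1-P) = 0.3079 * 0.6921
I = 0.2131

0.2131


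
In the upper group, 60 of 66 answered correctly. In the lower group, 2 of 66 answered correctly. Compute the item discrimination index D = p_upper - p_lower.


p_upper = 60/66 = 0.9091
p_lower = 2/66 = 0.0303
D = 0.9091 - 0.0303 = 0.8788

0.8788


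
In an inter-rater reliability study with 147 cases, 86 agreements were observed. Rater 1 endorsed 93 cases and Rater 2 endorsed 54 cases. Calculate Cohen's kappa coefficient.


P_o = 86/147 = 0.585034
P_e = (93*54 + 54*93) / 21609 = 0.464806
kappa = (P_o - P_e) / (1 - P_e)
kappa = (0.585034 - 0.464806) / (1 - 0.464806)
kappa = 0.2246

0.2246


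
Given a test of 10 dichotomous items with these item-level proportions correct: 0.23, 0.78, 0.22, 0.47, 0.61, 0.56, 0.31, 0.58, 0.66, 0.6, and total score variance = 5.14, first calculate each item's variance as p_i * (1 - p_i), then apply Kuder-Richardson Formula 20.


For each item, compute p_i * q_i:
  Item 1: 0.23 * 0.77 = 0.1771
  Item 2: 0.78 * 0.22 = 0.1716
  Item 3: 0.22 * 0.78 = 0.1716
  Item 4: 0.47 * 0.53 = 0.2491
  Item 5: 0.61 * 0.39 = 0.2379
  Item 6: 0.56 * 0.44 = 0.2464
  Item 7: 0.31 * 0.69 = 0.2139
  Item 8: 0.58 * 0.42 = 0.2436
  Item 9: 0.66 * 0.34 = 0.2244
  Item 10: 0.6 * 0.4 = 0.24
Sum(p_i * q_i) = 0.1771 + 0.1716 + 0.1716 + 0.2491 + 0.2379 + 0.2464 + 0.2139 + 0.2436 + 0.2244 + 0.24 = 2.1756
KR-20 = (k/(k-1)) * (1 - Sum(p_i*q_i) / Var_total)
= (10/9) * (1 - 2.1756/5.14)
= 1.1111 * 0.5767
KR-20 = 0.6408

0.6408


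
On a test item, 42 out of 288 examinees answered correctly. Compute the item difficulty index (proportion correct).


Item difficulty p = number correct / total examinees
p = 42 / 288
p = 0.1458

0.1458


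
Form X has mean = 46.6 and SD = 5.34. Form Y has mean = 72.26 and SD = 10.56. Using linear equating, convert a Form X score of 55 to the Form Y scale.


slope = SD_Y / SD_X = 10.56 / 5.34 ~ 1.9775
intercept = mean_Y - slope * mean_X = 72.26 - (10.56 / 5.34) * 46.6 ~ -19.8928
Y = slope * X + intercept. To avoid rounding drift from the rounded slope/intercept, evaluate the equivalent form Y = mean_Y + SD_Y * (X - mean_X) / SD_X at full precision:
Y = 72.26 + 10.56 * (55 - 46.6) / 5.34
Y = 72.26 + 10.56 * 8.4 / 5.34
Y = 72.26 + 88.704 / 5.34
Y = 72.26 + 16.6112
Y = 88.8712

88.8712


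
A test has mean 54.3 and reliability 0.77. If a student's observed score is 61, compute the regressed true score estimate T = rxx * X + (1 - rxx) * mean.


T_est = rxx * X + (1 - rxx) * mean
T_est = 0.77 * 61 + 0.23 * 54.3
T_est = 46.97 + 12.489
T_est = 59.459

59.459


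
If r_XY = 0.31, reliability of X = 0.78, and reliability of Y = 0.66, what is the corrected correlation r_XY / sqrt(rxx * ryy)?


r_corrected = rxy / sqrt(rxx * ryy)
= 0.31 / sqrt(0.78 * 0.66)
= 0.31 / sqrt(0.5148)
= 0.31 / 0.717496
r_corrected = 0.4321

0.4321


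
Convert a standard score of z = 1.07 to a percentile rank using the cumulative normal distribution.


CDF(z) = 0.5 * (1 + erf(z/sqrt(2)))
erf(0.7566) = 0.7154
CDF = 0.8577
Percentile rank = 0.8577 * 100 = 85.77

85.77


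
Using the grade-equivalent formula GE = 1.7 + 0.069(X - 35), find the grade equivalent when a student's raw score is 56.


raw - median = 56 - 35 = 21
slope * diff = 0.069 * 21 = 1.449
GE = 1.7 + 1.449
GE = 3.149

3.149


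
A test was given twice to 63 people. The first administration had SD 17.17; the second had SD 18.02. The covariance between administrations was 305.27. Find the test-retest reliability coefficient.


r = cov(X,Y) / (SD_X * SD_Y)
r = 305.27 / (17.17 * 18.02)
r = 305.27 / 309.4034
r = 0.9866

0.9866


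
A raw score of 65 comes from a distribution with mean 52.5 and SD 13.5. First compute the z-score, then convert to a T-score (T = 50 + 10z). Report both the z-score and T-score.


z = (X - mean) / SD = (65 - 52.5) / 13.5
z = 12.5 / 13.5
z = 0.9259
T-score = T = 50 + 10z
Carry z at full precision (z = 12.5 / 13.5) into the conversion:
T-score = 50 + 10 * (12.5 / 13.5) = 50 + 125 / 13.5
T-score = 50 + 9.2593
T-score = 59.2593

59.2593


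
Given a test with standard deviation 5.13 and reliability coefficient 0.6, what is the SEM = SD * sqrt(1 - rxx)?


SEM = SD * sqrt(1 - rxx)
SEM = 5.13 * sqrt(1 - 0.6)
SEM = 5.13 * sqrt(0.4) = 5.13 * 0.632456
SEM = 3.2445

3.2445


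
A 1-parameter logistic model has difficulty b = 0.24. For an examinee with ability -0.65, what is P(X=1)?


theta - b = -0.65 - 0.24 = -0.89
exp(-(theta - b)) = exp(0.89) = 2.4351
P = 1 / (1 + 2.4351)
P = 0.2911

0.2911


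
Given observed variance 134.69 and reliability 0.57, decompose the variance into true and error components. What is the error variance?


var_true = rxx * var_obs = 0.57 * 134.69 = 76.7733
var_error = var_obs - var_true
var_error = 134.69 - 76.7733
var_error = 57.9167

57.9167


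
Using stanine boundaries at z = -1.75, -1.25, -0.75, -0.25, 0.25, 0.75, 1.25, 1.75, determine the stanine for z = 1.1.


Stanine boundaries: [-1.75, -1.25, -0.75, -0.25, 0.25, 0.75, 1.25, 1.75]
z = 1.1
Check each boundary:
  z >= -1.75 -> could be stanine 2
  z >= -1.25 -> could be stanine 3
  z >= -0.75 -> could be stanine 4
  z >= -0.25 -> could be stanine 5
  z >= 0.25 -> could be stanine 6
  z >= 0.75 -> could be stanine 7
  z < 1.25
  z < 1.75
Highest qualifying boundary gives stanine = 7

7


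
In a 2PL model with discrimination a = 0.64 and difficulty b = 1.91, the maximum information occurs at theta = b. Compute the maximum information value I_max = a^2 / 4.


For 2PL, max info at theta = b = 1.91
I_max = a^2 / 4 = 0.64^2 / 4
= 0.4096 / 4
I_max = 0.1024

0.1024


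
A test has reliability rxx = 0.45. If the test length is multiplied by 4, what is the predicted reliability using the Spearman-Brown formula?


r_new = (n * rxx) / (1 + (n-1) * rxx)
r_new = (4 * 0.45) / (1 + 3 * 0.45)
r_new = 1.8 / 2.35
r_new = 0.766

0.766


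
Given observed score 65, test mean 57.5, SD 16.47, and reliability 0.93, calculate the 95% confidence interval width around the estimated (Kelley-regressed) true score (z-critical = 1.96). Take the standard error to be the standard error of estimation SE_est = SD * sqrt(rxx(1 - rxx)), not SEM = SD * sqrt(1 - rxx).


True score estimate = 0.93*65 + 0.07*57.5 = 64.475
SE_est = SD * sqrt(rxx * (1 - rxx)) = 16.47 * sqrt(0.93 * 0.07) = 16.47 * sqrt(0.0651) = 4.202271
CI = T_est +/- z * SE_est, so width = 2 * z * SE_est = 2 * 1.96 * 4.202271
Width = 16.4729

16.4729


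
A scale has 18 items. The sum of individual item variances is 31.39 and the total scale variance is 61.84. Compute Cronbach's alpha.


alpha = (k/(k-1)) * (1 - sum(si^2)/s_total^2)
= (18/17) * (1 - 31.39/61.84)
alpha = 0.5214

0.5214


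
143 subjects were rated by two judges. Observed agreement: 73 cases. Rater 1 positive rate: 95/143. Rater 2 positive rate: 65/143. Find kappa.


P_o = 73/143 = 0.51049
P_e = (95*65 + 48*78) / 20449 = 0.48506
kappa = (P_o - P_e) / (1 - P_e)
kappa = (0.51049 - 0.48506) / (1 - 0.48506)
kappa = 0.0494

0.0494


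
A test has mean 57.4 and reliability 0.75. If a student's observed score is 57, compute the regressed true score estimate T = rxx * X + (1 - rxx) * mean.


T_est = rxx * X + (1 - rxx) * mean
T_est = 0.75 * 57 + 0.25 * 57.4
T_est = 42.75 + 14.35
T_est = 57.1

57.1


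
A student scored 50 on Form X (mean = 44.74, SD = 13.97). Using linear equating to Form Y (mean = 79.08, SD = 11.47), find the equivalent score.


slope = SD_Y / SD_X = 11.47 / 13.97 ~ 0.821
intercept = mean_Y - slope * mean_X = 79.08 - (11.47 / 13.97) * 44.74 ~ 42.3464
Y = slope * X + intercept. To avoid rounding drift from the rounded slope/intercept, evaluate the equivalent form Y = mean_Y + SD_Y * (X - mean_X) / SD_X at full precision:
Y = 79.08 + 11.47 * (50 - 44.74) / 13.97
Y = 79.08 + 11.47 * 5.26 / 13.97
Y = 79.08 + 60.3322 / 13.97
Y = 79.08 + 4.3187
Y = 83.3987

83.3987


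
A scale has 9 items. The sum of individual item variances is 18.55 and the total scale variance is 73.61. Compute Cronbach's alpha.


alpha = (k/(k-1)) * (1 - sum(si^2)/s_total^2)
= (9/8) * (1 - 18.55/73.61)
alpha = 0.8415

0.8415


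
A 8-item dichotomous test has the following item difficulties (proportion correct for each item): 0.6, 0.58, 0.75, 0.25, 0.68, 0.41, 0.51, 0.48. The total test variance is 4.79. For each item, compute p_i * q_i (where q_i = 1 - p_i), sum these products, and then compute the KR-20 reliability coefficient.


For each item, compute p_i * q_i:
  Item 1: 0.6 * 0.4 = 0.24
  Item 2: 0.58 * 0.42 = 0.2436
  Item 3: 0.75 * 0.25 = 0.1875
  Item 4: 0.25 * 0.75 = 0.1875
  Item 5: 0.68 * 0.32 = 0.2176
  Item 6: 0.41 * 0.59 = 0.2419
  Item 7: 0.51 * 0.49 = 0.2499
  Item 8: 0.48 * 0.52 = 0.2496
Sum(p_i * q_i) = 0.24 + 0.2436 + 0.1875 + 0.1875 + 0.2176 + 0.2419 + 0.2499 + 0.2496 = 1.8176
KR-20 = (k/(k-1)) * (1 - Sum(p_i*q_i) / Var_total)
= (8/7) * (1 - 1.8176/4.79)
= 1.1429 * 0.6205
KR-20 = 0.7092

0.7092


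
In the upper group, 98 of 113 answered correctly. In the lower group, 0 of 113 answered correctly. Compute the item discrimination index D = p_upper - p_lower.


p_upper = 98/113 = 0.8673
p_lower = 0/113 = 0.0
D = 0.8673 - 0.0 = 0.8673

0.8673


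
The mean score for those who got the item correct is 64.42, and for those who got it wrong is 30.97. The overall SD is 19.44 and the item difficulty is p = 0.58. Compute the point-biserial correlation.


q = 1 - p = 0.42
rpb = ((M1 - M0) / SD) * sqrt(p * q)
rpb = ((64.42 - 30.97) / 19.44) * sqrt(0.58 * 0.42)
rpb = 0.8493

0.8493


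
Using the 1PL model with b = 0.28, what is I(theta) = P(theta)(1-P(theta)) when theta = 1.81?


P = 1/(1+exp(-(1.81-0.28))) = 0.822
I = P*(1-P) = 0.822 * 0.178
I = 0.1463

0.1463


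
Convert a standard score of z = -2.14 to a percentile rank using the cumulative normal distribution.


CDF(z) = 0.5 * (1 + erf(z/sqrt(2)))
erf(-1.5132) = -0.9676
CDF = 0.0162
Percentile rank = 0.0162 * 100 = 1.62

1.62
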